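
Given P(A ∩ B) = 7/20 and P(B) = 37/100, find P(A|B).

P(A|B) = P(A ∩ B) / P(B)
= (7/20) / (37/100)
= 35/37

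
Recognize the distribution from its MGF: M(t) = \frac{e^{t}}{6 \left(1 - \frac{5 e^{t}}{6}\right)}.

The MGF M(t) = \frac{e^{t}}{6 \left(1 - \frac{5 e^{t}}{6}\right)} is the standard form for the Geometric distribution.
Comparing with the known MGF formula identifies: Geometric(p=1/6), X = trial number of first success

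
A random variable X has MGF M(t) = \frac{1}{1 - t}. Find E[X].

To find E[X], compute M^(1)(0):
M^(1)(t) = \frac{1}{\left(1 - t\right)^{2}}
M^(1)(0) = 1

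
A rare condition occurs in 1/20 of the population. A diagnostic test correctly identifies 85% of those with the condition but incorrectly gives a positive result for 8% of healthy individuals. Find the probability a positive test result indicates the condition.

Let D = the rare event, + = positive/flagged.
P(D) = 1/20
P(+|D) = 85/100 = 17/20
P(+|D') = 8/100 = 2/25
P(+) = P(+|D)P(D) + P(+|D')P(D')
     = \frac{17}{20} × \frac{1}{20} + \frac{2}{25} × \frac{19}{20}
     = \frac{237}{2000}
P(D|+) = P(+|D)P(D)/P(+) = \frac{85}{237}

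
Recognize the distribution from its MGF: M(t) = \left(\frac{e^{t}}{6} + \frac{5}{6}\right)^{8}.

The MGF M(t) = \left(\frac{e^{t}}{6} + \frac{5}{6}\right)^{8} is the standard form for the Binomial distribution.
Comparing with the known MGF formula identifies: Binomial(n=8, p=1/6)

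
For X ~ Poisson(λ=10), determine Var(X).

For X ~ Poisson(λ=10):
Var(X) = 10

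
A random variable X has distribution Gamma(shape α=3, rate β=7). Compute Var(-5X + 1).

For X ~ Gamma(shape α=3, rate β=7):
Var(X) = \frac{3}{49}
Var(-5X + 1) = (-5)² × Var(X) = 25 × \frac{3}{49} = \frac{75}{49}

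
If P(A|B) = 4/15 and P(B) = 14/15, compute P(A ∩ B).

By definition, P(A|B) = P(A ∩ B) / P(B)
So P(A ∩ B) = P(A|B) × P(B)
= 4/15 × 14/15
= 56/225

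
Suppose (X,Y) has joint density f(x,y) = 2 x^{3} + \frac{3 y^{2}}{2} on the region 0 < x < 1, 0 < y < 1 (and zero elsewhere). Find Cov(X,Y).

E[XY] = ∫∫ xy × f(x,y) dx dy = \frac{31}{80}
E[X] = \frac{13}{20}
E[Y] = \frac{5}{8}
Cov(X,Y) = E[XY] - E[X]E[Y] = - \frac{3}{160}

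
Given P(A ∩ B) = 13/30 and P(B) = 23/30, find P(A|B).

P(A|B) = P(A ∩ B) / P(B)
= (13/30) / (23/30)
= 13/23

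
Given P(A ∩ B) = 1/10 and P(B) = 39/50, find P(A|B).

P(A|B) = P(A ∩ B) / P(B)
= (1/10) / (39/50)
= 5/39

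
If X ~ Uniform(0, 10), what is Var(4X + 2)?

For X ~ Uniform(0, 10):
Var(X) = \frac{25}{3}
Var(4X + 2) = (4)² × Var(X) = 16 × \frac{25}{3} = \frac{400}{3}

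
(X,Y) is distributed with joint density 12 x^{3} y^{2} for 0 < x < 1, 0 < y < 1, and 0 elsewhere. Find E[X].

E[X] = ∫_0^1 ∫_0^1 x × f(x,y) dy dx
= ∫_0^1 ∫_0^1 x × (12 x^{3} y^{2}) dy dx
= \frac{4}{5}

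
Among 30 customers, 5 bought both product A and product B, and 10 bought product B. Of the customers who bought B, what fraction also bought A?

P(A ∩ B) = 5/30 = 1/6
P(B) = 10/30 = 1/3
P(A|B) = P(A ∩ B) / P(B) = (1/6) / (1/3) = 1/2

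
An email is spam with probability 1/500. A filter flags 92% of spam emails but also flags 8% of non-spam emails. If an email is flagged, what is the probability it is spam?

Let D = the rare event, + = positive/flagged.
P(D) = 1/500
P(+|D) = 92/100 = 23/25
P(+|D') = 8/100 = 2/25
P(+) = P(+|D)P(D) + P(+|D')P(D')
     = \frac{23}{25} × \frac{1}{500} + \frac{2}{25} × \frac{499}{500}
     = \frac{1021}{12500}
P(D|+) = P(+|D)P(D)/P(+) = \frac{23}{1021}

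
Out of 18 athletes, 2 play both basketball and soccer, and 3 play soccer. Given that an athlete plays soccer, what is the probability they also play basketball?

P(A ∩ B) = 2/18 = 1/9
P(B) = 3/18 = 1/6
P(A|B) = P(A ∩ B) / P(B) = (1/9) / (1/6) = 2/3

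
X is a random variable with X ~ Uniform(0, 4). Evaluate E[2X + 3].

For X ~ Uniform(0, 4):
E[X] = 2
E[2X + 3] = 2 × E[X] + 3 = 7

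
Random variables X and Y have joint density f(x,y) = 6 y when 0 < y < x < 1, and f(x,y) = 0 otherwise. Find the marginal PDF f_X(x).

f_X(x) = ∫_0^x 6 y dy = 3 x^{2}
for 0 < x < 1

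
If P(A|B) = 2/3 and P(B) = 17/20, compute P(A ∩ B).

By definition, P(A|B) = P(A ∩ B) / P(B)
So P(A ∩ B) = P(A|B) × P(B)
= 2/3 × 17/20
= 17/30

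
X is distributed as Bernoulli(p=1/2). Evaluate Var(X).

For X ~ Bernoulli(p=1/2):
Var(X) = \frac{1}{4}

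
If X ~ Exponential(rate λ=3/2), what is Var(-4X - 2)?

For X ~ Exponential(rate λ=3/2):
Var(X) = \frac{4}{9}
Var(-4X - 2) = (-4)² × Var(X) = 16 × \frac{4}{9} = \frac{64}{9}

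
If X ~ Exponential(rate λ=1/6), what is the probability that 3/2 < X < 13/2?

P(3/2 < X < 13/2) = ∫_{3/2}^{13/2} f(x) dx
where f(x) = \frac{e^{- \frac{x}{6}}}{6}
= - \frac{1}{e^{\frac{13}{12}}} + e^{- \frac{1}{4}}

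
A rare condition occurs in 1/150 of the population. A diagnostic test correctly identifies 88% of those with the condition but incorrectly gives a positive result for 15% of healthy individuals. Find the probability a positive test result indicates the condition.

Let D = the rare event, + = positive/flagged.
P(D) = 1/150
P(+|D) = 88/100 = 22/25
P(+|D') = 15/100 = 3/20
P(+) = P(+|D)P(D) + P(+|D')P(D')
     = \frac{22}{25} × \frac{1}{150} + \frac{3}{20} × \frac{149}{150}
     = \frac{2323}{15000}
P(D|+) = P(+|D)P(D)/P(+) = \frac{88}{2323}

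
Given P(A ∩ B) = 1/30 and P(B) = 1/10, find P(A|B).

P(A|B) = P(A ∩ B) / P(B)
= (1/30) / (1/10)
= 1/3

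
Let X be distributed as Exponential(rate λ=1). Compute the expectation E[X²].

Using the identity E[X²] = Var(X) + (E[X])²:
E[X] = 1
Var(X) = 1
E[X²] = 1 + (1)²
= 2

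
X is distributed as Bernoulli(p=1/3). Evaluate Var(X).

For X ~ Bernoulli(p=1/3):
Var(X) = \frac{2}{9}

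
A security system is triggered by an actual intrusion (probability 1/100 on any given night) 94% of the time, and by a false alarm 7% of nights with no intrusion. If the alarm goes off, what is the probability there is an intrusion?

Let D = the rare event, + = positive/flagged.
P(D) = 1/100
P(+|D) = 94/100 = 47/50
P(+|D') = 7/100
P(+) = P(+|D)P(D) + P(+|D')P(D')
     = \frac{47}{50} × \frac{1}{100} + \frac{7}{100} × \frac{99}{100}
     = \frac{787}{10000}
P(D|+) = P(+|D)P(D)/P(+) = \frac{94}{787}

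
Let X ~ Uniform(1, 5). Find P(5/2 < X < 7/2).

P(5/2 < X < 7/2) = ∫_{5/2}^{7/2} f(x) dx
where f(x) = \frac{1}{4}
= \frac{1}{4}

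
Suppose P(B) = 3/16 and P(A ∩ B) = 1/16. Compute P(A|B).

P(A|B) = P(A ∩ B) / P(B)
= (1/16) / (3/16)
= 1/3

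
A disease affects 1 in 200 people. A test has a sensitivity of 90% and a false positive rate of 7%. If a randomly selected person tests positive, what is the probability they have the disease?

Let D = the rare event, + = positive/flagged.
P(D) = 1/200
P(+|D) = 90/100 = 9/10
P(+|D') = 7/100
P(+) = P(+|D)P(D) + P(+|D')P(D')
     = \frac{9}{10} × \frac{1}{200} + \frac{7}{100} × \frac{199}{200}
     = \frac{1483}{20000}
P(D|+) = P(+|D)P(D)/P(+) = \frac{90}{1483}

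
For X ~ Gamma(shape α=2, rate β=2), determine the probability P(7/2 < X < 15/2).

P(7/2 < X < 15/2) = ∫_{7/2}^{15/2} f(x) dx
where f(x) = 4 x e^{- 2 x}
= \frac{8 \left(-2 + e^{8}\right)}{e^{15}}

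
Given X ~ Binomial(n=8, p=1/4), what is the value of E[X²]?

Using the identity E[X²] = Var(X) + (E[X])²:
E[X] = 2
Var(X) = \frac{3}{2}
E[X²] = \frac{3}{2} + (2)²
= \frac{11}{2}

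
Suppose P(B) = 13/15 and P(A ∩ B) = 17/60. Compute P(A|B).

P(A|B) = P(A ∩ B) / P(B)
= (17/60) / (13/15)
= 17/52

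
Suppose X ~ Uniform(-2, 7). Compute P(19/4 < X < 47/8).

P(19/4 < X < 47/8) = ∫_{19/4}^{47/8} f(x) dx
where f(x) = \frac{1}{9}
= \frac{1}{8}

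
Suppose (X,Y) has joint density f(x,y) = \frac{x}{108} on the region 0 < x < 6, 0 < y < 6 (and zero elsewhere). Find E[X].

f_X(x) = ∫_0^6 \frac{x}{108} dy = \frac{x}{18}
E[X] = ∫_0^6 x × (\frac{x}{18}) dx = 4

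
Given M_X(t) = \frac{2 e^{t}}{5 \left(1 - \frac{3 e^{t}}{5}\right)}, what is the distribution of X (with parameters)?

The MGF M(t) = \frac{2 e^{t}}{5 \left(1 - \frac{3 e^{t}}{5}\right)} is the standard form for the Geometric distribution.
Comparing with the known MGF formula identifies: Geometric(p=2/5), X = trial number of first success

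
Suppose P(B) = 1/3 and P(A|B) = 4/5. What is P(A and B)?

By definition, P(A|B) = P(A ∩ B) / P(B)
So P(A ∩ B) = P(A|B) × P(B)
= 4/5 × 1/3
= 4/15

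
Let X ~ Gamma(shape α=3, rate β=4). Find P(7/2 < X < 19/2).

P(7/2 < X < 19/2) = ∫_{7/2}^{19/2} f(x) dx
where f(x) = 32 x^{2} e^{- 4 x}
= \frac{-761 + 113 e^{24}}{e^{38}}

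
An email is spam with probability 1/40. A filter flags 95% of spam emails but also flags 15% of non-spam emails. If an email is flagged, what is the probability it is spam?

Let D = the rare event, + = positive/flagged.
P(D) = 1/40
P(+|D) = 95/100 = 19/20
P(+|D') = 15/100 = 3/20
P(+) = P(+|D)P(D) + P(+|D')P(D')
     = \frac{19}{20} × \frac{1}{40} + \frac{3}{20} × \frac{39}{40}
     = \frac{17}{100}
P(D|+) = P(+|D)P(D)/P(+) = \frac{19}{136}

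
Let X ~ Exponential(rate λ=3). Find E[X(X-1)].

E[X(X-1)] = E[X² - X] = E[X²] - E[X]
E[X] = \frac{1}{3}
E[X²] = Var(X) + (E[X])² = \frac{1}{9} + (\frac{1}{3})² = \frac{2}{9}
E[X(X-1)] = \frac{2}{9} - \frac{1}{3} = - \frac{1}{9}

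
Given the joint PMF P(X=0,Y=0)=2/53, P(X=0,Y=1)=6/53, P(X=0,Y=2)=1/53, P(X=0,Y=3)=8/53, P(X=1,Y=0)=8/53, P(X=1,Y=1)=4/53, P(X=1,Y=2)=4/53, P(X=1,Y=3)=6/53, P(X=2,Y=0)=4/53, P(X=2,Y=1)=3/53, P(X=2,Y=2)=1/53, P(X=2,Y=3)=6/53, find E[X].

First find marginal of X:
P(X=0) = 17/53
P(X=1) = 22/53
P(X=2) = 14/53
E[X] = 0 × 17/53 + 1 × 22/53 + 2 × 14/53 = 50/53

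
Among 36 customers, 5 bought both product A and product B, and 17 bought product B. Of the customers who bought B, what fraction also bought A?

P(A ∩ B) = 5/36
P(B) = 17/36
P(A|B) = P(A ∩ B) / P(B) = (5/36) / (17/36) = 5/17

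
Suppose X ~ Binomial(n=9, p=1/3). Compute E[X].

For X ~ Binomial(n=9, p=1/3), the expected value is:
E[X] = 3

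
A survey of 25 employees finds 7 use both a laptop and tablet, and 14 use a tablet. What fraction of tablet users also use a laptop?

P(A ∩ B) = 7/25
P(B) = 14/25
P(A|B) = P(A ∩ B) / P(B) = (7/25) / (14/25) = 1/2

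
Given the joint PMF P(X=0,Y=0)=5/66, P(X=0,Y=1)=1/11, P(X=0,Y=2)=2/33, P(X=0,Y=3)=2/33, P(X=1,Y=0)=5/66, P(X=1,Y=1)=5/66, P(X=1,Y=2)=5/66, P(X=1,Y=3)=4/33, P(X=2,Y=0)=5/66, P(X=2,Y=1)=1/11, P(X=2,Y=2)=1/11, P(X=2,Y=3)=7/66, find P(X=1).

P(X=1) = P(X=1,Y=0) + P(X=1,Y=1) + P(X=1,Y=2) + P(X=1,Y=3)
= 5/66 + 5/66 + 5/66 + 4/33
= 23/66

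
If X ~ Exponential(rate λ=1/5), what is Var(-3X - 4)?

For X ~ Exponential(rate λ=1/5):
Var(X) = 25
Var(-3X - 4) = (-3)² × Var(X) = 9 × 25 = 225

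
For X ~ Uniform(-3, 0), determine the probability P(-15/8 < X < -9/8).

P(-15/8 < X < -9/8) = ∫_{-15/8}^{-9/8} f(x) dx
where f(x) = \frac{1}{3}
= \frac{1}{4}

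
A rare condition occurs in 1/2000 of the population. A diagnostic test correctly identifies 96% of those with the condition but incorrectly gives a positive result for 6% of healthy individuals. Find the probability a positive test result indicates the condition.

Let D = the rare event, + = positive/flagged.
P(D) = 1/2000
P(+|D) = 96/100 = 24/25
P(+|D') = 6/100 = 3/50
P(+) = P(+|D)P(D) + P(+|D')P(D')
     = \frac{24}{25} × \frac{1}{2000} + \frac{3}{50} × \frac{1999}{2000}
     = \frac{1209}{20000}
P(D|+) = P(+|D)P(D)/P(+) = \frac{16}{2015}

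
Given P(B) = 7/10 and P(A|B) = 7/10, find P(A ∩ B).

By definition, P(A|B) = P(A ∩ B) / P(B)
So P(A ∩ B) = P(A|B) × P(B)
= 7/10 × 7/10
= 49/100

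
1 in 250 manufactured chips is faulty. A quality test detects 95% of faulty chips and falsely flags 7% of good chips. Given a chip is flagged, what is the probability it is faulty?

Let D = the rare event, + = positive/flagged.
P(D) = 1/250
P(+|D) = 95/100 = 19/20
P(+|D') = 7/100
P(+) = P(+|D)P(D) + P(+|D')P(D')
     = \frac{19}{20} × \frac{1}{250} + \frac{7}{100} × \frac{249}{250}
     = \frac{919}{12500}
P(D|+) = P(+|D)P(D)/P(+) = \frac{95}{1838}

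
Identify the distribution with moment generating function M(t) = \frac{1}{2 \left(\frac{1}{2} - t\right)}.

The MGF M(t) = \frac{1}{2 \left(\frac{1}{2} - t\right)} is the standard form for the Exponential distribution.
Comparing with the known MGF formula identifies: Exponential(rate λ=1/2)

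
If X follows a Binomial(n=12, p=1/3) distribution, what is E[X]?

For X ~ Binomial(n=12, p=1/3), the expected value is:
E[X] = 4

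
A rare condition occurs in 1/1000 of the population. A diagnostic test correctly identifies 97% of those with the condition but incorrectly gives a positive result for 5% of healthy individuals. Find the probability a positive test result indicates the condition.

Let D = the rare event, + = positive/flagged.
P(D) = 1/1000
P(+|D) = 97/100
P(+|D') = 5/100 = 1/20
P(+) = P(+|D)P(D) + P(+|D')P(D')
     = \frac{97}{100} × \frac{1}{1000} + \frac{1}{20} × \frac{999}{1000}
     = \frac{1273}{25000}
P(D|+) = P(+|D)P(D)/P(+) = \frac{97}{5092}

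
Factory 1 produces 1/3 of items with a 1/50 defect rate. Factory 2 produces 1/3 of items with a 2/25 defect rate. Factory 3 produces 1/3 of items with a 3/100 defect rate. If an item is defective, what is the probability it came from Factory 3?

Using Bayes' theorem:
P(F1) = 1/3, P(D|F1) = 1/50
P(F2) = 1/3, P(D|F2) = 2/25
P(F3) = 1/3, P(D|F3) = 3/100
P(D) = P(D|F1)P(F1) + P(D|F2)P(F2) + P(D|F3)P(F3)
     = \frac{13}{300}
P(F3|D) = P(D|F3)P(F3) / P(D)
= \frac{3}{13}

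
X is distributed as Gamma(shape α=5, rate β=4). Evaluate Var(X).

For X ~ Gamma(shape α=5, rate β=4):
Var(X) = \frac{5}{16}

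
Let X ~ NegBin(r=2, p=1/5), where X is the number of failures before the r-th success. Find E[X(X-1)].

E[X(X-1)] = E[X² - X] = E[X²] - E[X]
E[X] = 8
E[X²] = Var(X) + (E[X])² = 40 + (8)² = 104
E[X(X-1)] = 104 - 8 = 96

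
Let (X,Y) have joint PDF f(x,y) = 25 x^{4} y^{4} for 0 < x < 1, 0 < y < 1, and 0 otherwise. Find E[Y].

E[Y] = ∫_0^1 ∫_0^1 y × f(x,y) dx dy
= \frac{5}{6}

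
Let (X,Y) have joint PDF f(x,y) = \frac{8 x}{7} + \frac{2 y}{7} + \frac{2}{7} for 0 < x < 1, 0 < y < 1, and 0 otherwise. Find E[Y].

E[Y] = ∫_0^1 ∫_0^1 y × f(x,y) dx dy
= \frac{11}{21}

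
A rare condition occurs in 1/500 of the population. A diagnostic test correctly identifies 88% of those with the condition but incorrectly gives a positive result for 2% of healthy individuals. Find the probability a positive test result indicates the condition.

Let D = the rare event, + = positive/flagged.
P(D) = 1/500
P(+|D) = 88/100 = 22/25
P(+|D') = 2/100 = 1/50
P(+) = P(+|D)P(D) + P(+|D')P(D')
     = \frac{22}{25} × \frac{1}{500} + \frac{1}{50} × \frac{499}{500}
     = \frac{543}{25000}
P(D|+) = P(+|D)P(D)/P(+) = \frac{44}{543}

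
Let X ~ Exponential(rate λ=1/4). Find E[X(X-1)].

E[X(X-1)] = E[X² - X] = E[X²] - E[X]
E[X] = 4
E[X²] = Var(X) + (E[X])² = 16 + (4)² = 32
E[X(X-1)] = 32 - 4 = 28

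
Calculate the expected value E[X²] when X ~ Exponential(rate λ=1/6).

Using the identity E[X²] = Var(X) + (E[X])²:
E[X] = 6
Var(X) = 36
E[X²] = 36 + (6)²
= 72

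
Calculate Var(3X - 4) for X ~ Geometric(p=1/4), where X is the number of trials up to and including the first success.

For X ~ Geometric(p=1/4), where X is the number of trials up to and including the first success:
Var(X) = 12
Var(3X - 4) = (3)² × Var(X) = 9 × 12 = 108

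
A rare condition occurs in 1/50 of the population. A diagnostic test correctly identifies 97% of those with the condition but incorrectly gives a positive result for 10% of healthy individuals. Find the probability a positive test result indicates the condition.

Let D = the rare event, + = positive/flagged.
P(D) = 1/50
P(+|D) = 97/100
P(+|D') = 10/100 = 1/10
P(+) = P(+|D)P(D) + P(+|D')P(D')
     = \frac{97}{100} × \frac{1}{50} + \frac{1}{10} × \frac{49}{50}
     = \frac{587}{5000}
P(D|+) = P(+|D)P(D)/P(+) = \frac{97}{587}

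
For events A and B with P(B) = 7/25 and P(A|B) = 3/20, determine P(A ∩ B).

By definition, P(A|B) = P(A ∩ B) / P(B)
So P(A ∩ B) = P(A|B) × P(B)
= 3/20 × 7/25
= 21/500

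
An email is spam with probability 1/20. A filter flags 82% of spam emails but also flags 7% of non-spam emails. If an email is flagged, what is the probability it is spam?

Let D = the rare event, + = positive/flagged.
P(D) = 1/20
P(+|D) = 82/100 = 41/50
P(+|D') = 7/100
P(+) = P(+|D)P(D) + P(+|D')P(D')
     = \frac{41}{50} × \frac{1}{20} + \frac{7}{100} × \frac{19}{20}
     = \frac{43}{400}
P(D|+) = P(+|D)P(D)/P(+) = \frac{82}{215}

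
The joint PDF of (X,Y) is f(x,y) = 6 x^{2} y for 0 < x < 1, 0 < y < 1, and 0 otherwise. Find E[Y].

E[Y] = ∫_0^1 ∫_0^1 y × f(x,y) dx dy
= \frac{2}{3}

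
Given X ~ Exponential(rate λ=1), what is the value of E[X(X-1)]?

E[X(X-1)] = E[X² - X] = E[X²] - E[X]
E[X] = 1
E[X²] = Var(X) + (E[X])² = 1 + (1)² = 2
E[X(X-1)] = 2 - 1 = 1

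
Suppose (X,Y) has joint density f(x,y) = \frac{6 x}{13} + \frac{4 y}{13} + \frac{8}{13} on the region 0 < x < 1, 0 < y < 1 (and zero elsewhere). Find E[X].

E[X] = ∫_0^1 ∫_0^1 x × f(x,y) dy dx
= ∫_0^1 ∫_0^1 x × (\frac{6 x}{13} + \frac{4 y}{13} + \frac{8}{13}) dy dx
= \frac{7}{13}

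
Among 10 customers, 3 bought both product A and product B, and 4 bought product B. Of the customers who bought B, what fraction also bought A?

P(A ∩ B) = 3/10
P(B) = 4/10 = 2/5
P(A|B) = P(A ∩ B) / P(B) = (3/10) / (2/5) = 3/4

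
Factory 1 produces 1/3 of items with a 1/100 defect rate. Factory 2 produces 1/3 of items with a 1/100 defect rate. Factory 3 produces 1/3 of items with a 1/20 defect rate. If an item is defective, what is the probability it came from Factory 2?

Using Bayes' theorem:
P(F1) = 1/3, P(D|F1) = 1/100
P(F2) = 1/3, P(D|F2) = 1/100
P(F3) = 1/3, P(D|F3) = 1/20
P(D) = P(D|F1)P(F1) + P(D|F2)P(F2) + P(D|F3)P(F3)
     = \frac{7}{300}
P(F2|D) = P(D|F2)P(F2) / P(D)
= \frac{1}{7}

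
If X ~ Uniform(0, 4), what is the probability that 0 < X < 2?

P(0 < X < 2) = ∫_{0}^{2} f(x) dx
where f(x) = \frac{1}{4}
= \frac{1}{2}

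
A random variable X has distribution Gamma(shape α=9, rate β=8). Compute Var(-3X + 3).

For X ~ Gamma(shape α=9, rate β=8):
Var(X) = \frac{9}{64}
Var(-3X + 3) = (-3)² × Var(X) = 9 × \frac{9}{64} = \frac{81}{64}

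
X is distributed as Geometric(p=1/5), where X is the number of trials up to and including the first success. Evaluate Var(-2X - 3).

For X ~ Geometric(p=1/5), where X is the number of trials up to and including the first success:
Var(X) = 20
Var(-2X - 3) = (-2)² × Var(X) = 4 × 20 = 80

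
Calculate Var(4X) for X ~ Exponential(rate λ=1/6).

For X ~ Exponential(rate λ=1/6):
Var(X) = 36
Var(4X) = (4)² × Var(X) = 16 × 36 = 576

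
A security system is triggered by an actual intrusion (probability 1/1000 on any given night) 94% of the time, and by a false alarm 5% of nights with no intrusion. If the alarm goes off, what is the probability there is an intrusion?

Let D = the rare event, + = positive/flagged.
P(D) = 1/1000
P(+|D) = 94/100 = 47/50
P(+|D') = 5/100 = 1/20
P(+) = P(+|D)P(D) + P(+|D')P(D')
     = \frac{47}{50} × \frac{1}{1000} + \frac{1}{20} × \frac{999}{1000}
     = \frac{5089}{100000}
P(D|+) = P(+|D)P(D)/P(+) = \frac{94}{5089}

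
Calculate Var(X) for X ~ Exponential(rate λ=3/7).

For X ~ Exponential(rate λ=3/7):
Var(X) = \frac{49}{9}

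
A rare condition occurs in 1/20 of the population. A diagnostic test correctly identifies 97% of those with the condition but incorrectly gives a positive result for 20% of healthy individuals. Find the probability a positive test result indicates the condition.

Let D = the rare event, + = positive/flagged.
P(D) = 1/20
P(+|D) = 97/100
P(+|D') = 20/100 = 1/5
P(+) = P(+|D)P(D) + P(+|D')P(D')
     = \frac{97}{100} × \frac{1}{20} + \frac{1}{5} × \frac{19}{20}
     = \frac{477}{2000}
P(D|+) = P(+|D)P(D)/P(+) = \frac{97}{477}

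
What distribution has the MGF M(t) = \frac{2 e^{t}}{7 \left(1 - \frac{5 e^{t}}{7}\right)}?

The MGF M(t) = \frac{2 e^{t}}{7 \left(1 - \frac{5 e^{t}}{7}\right)} is the standard form for the Geometric distribution.
Comparing with the known MGF formula identifies: Geometric(p=2/7), X = trial number of first success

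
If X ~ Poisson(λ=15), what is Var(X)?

For X ~ Poisson(λ=15):
Var(X) = 15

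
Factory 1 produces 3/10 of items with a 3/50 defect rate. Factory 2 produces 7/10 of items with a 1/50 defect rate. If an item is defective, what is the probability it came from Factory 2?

Using Bayes' theorem:
P(F1) = 3/10, P(D|F1) = 3/50
P(F2) = 7/10, P(D|F2) = 1/50
P(D) = P(D|F1)P(F1) + P(D|F2)P(F2)
     = \frac{4}{125}
P(F2|D) = P(D|F2)P(F2) / P(D)
= \frac{7}{16}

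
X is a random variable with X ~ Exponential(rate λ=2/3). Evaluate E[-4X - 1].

For X ~ Exponential(rate λ=2/3):
E[X] = \frac{3}{2}
E[-4X - 1] = -4 × E[X] - 1 = -7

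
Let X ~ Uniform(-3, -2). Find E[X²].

Using the identity E[X²] = Var(X) + (E[X])²:
E[X] = - \frac{5}{2}
Var(X) = \frac{1}{12}
E[X²] = \frac{1}{12} + (- \frac{5}{2})²
= \frac{19}{3}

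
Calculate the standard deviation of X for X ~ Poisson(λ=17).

For X ~ Poisson(λ=17):
Var(X) = 17
SD(X) = √(Var(X)) = √(17) = \sqrt{17}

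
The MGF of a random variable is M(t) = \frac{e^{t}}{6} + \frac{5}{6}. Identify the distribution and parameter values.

The MGF M(t) = \frac{e^{t}}{6} + \frac{5}{6} is the standard form for the Bernoulli distribution.
Comparing with the known MGF formula identifies: Bernoulli(p=1/6)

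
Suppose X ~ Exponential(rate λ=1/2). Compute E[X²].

Using the identity E[X²] = Var(X) + (E[X])²:
E[X] = 2
Var(X) = 4
E[X²] = 4 + (2)²
= 8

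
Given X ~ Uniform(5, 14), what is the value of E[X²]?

Using the identity E[X²] = Var(X) + (E[X])²:
E[X] = \frac{19}{2}
Var(X) = \frac{27}{4}
E[X²] = \frac{27}{4} + (\frac{19}{2})²
= 97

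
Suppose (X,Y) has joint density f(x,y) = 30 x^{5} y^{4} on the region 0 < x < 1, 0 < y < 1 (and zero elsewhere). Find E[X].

E[X] = ∫_0^1 ∫_0^1 x × f(x,y) dy dx
= ∫_0^1 ∫_0^1 x × (30 x^{5} y^{4}) dy dx
= \frac{6}{7}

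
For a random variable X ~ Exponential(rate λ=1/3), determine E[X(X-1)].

E[X(X-1)] = E[X² - X] = E[X²] - E[X]
E[X] = 3
E[X²] = Var(X) + (E[X])² = 9 + (3)² = 18
E[X(X-1)] = 18 - 3 = 15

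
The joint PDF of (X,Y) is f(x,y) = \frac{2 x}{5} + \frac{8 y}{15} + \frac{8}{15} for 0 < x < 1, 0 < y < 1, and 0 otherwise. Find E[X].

E[X] = ∫_0^1 ∫_0^1 x × f(x,y) dy dx
= ∫_0^1 ∫_0^1 x × (\frac{2 x}{5} + \frac{8 y}{15} + \frac{8}{15}) dy dx
= \frac{8}{15}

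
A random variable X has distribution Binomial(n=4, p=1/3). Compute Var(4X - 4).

For X ~ Binomial(n=4, p=1/3):
Var(X) = \frac{8}{9}
Var(4X - 4) = (4)² × Var(X) = 16 × \frac{8}{9} = \frac{128}{9}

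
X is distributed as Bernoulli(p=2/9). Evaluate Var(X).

For X ~ Bernoulli(p=2/9):
Var(X) = \frac{14}{81}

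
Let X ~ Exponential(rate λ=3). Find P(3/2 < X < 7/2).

P(3/2 < X < 7/2) = ∫_{3/2}^{7/2} f(x) dx
where f(x) = 3 e^{- 3 x}
= - \frac{1 - e^{6}}{e^{\frac{21}{2}}}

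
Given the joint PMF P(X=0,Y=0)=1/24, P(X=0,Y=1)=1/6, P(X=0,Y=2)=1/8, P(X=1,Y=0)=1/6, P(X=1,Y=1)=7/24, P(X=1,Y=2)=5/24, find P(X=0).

P(X=0) = P(X=0,Y=0) + P(X=0,Y=1) + P(X=0,Y=2)
= 1/24 + 1/6 + 1/8
= 1/3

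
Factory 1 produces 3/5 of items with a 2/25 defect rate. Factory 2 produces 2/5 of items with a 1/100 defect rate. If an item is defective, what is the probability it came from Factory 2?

Using Bayes' theorem:
P(F1) = 3/5, P(D|F1) = 2/25
P(F2) = 2/5, P(D|F2) = 1/100
P(D) = P(D|F1)P(F1) + P(D|F2)P(F2)
     = \frac{13}{250}
P(F2|D) = P(D|F2)P(F2) / P(D)
= \frac{1}{13}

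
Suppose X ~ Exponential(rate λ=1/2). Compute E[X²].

Using the identity E[X²] = Var(X) + (E[X])²:
E[X] = 2
Var(X) = 4
E[X²] = 4 + (2)²
= 8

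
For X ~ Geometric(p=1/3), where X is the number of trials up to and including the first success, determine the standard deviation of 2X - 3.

For X ~ Geometric(p=1/3), where X is the number of trials up to and including the first success:
Var(X) = 6
SD(X) = √(Var(X)) = √(6) = \sqrt{6}
SD(2X - 3) = |2| × SD(X) = 2 × \sqrt{6} = 2 \sqrt{6}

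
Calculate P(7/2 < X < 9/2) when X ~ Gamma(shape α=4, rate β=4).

P(7/2 < X < 9/2) = ∫_{7/2}^{9/2} f(x) dx
where f(x) = \frac{128 x^{3} e^{- 4 x}}{3}
= \frac{-3459 + 1711 e^{4}}{3 e^{18}}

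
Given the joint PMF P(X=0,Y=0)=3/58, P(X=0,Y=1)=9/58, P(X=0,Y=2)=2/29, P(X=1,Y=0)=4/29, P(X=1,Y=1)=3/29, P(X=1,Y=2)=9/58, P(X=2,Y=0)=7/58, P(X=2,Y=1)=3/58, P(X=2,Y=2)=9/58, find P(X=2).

P(X=2) = P(X=2,Y=0) + P(X=2,Y=1) + P(X=2,Y=2)
= 7/58 + 3/58 + 9/58
= 19/58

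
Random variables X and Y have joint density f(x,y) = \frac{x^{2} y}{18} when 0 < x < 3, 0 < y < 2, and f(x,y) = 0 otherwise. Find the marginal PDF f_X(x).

f_X(x) = ∫_0^2 f(x,y) dy
= ∫_0^2 \frac{x^{2} y}{18} dy
= \frac{x^{2}}{9} for 0 < x < 3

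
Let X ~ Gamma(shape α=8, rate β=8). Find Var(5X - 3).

For X ~ Gamma(shape α=8, rate β=8):
Var(X) = \frac{1}{8}
Var(5X - 3) = (5)² × Var(X) = 25 × \frac{1}{8} = \frac{25}{8}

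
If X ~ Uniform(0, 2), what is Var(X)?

For X ~ Uniform(0, 2):
Var(X) = \frac{1}{3}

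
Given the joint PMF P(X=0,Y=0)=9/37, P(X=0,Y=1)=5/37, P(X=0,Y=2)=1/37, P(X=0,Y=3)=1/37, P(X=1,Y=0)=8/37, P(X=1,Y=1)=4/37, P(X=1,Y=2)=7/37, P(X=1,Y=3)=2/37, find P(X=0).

P(X=0) = P(X=0,Y=0) + P(X=0,Y=1) + P(X=0,Y=2) + P(X=0,Y=3)
= 9/37 + 5/37 + 1/37 + 1/37
= 16/37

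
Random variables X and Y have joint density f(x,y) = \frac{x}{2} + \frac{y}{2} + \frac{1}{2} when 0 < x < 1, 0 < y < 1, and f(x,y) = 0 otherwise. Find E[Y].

E[Y] = ∫_0^1 ∫_0^1 y × f(x,y) dx dy
= \frac{13}{24}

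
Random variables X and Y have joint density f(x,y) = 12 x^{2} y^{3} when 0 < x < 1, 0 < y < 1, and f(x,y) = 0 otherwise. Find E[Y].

E[Y] = ∫_0^1 ∫_0^1 y × f(x,y) dx dy
= \frac{4}{5}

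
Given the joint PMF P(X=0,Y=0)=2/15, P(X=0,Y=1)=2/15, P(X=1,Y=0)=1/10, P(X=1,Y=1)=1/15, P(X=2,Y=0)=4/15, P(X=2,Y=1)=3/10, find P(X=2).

P(X=2) = P(X=2,Y=0) + P(X=2,Y=1)
= 4/15 + 3/10
= 17/30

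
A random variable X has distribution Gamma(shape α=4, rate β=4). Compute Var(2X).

For X ~ Gamma(shape α=4, rate β=4):
Var(X) = \frac{1}{4}
Var(2X) = (2)² × Var(X) = 4 × \frac{1}{4} = 1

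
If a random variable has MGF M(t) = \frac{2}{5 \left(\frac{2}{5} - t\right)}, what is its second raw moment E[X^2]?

To find E[X^2], compute M^(2)(0):
M^(1)(t) = \frac{2}{5 \left(\frac{2}{5} - t\right)^{2}}
M^(2)(t) = \frac{4}{5 \left(\frac{2}{5} - t\right)^{3}}
M^(2)(0) = \frac{25}{2}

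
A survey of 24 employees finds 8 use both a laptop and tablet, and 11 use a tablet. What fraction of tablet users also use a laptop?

P(A ∩ B) = 8/24 = 1/3
P(B) = 11/24
P(A|B) = P(A ∩ B) / P(B) = (1/3) / (11/24) = 8/11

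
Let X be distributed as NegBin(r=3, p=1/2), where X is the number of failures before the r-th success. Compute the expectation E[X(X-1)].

E[X(X-1)] = E[X² - X] = E[X²] - E[X]
E[X] = 3
E[X²] = Var(X) + (E[X])² = 6 + (3)² = 15
E[X(X-1)] = 15 - 3 = 12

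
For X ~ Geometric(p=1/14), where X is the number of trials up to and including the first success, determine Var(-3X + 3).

For X ~ Geometric(p=1/14), where X is the number of trials up to and including the first success:
Var(X) = 182
Var(-3X + 3) = (-3)² × Var(X) = 9 × 182 = 1638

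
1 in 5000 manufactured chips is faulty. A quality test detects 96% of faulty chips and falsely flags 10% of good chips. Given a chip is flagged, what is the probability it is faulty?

Let D = the rare event, + = positive/flagged.
P(D) = 1/5000
P(+|D) = 96/100 = 24/25
P(+|D') = 10/100 = 1/10
P(+) = P(+|D)P(D) + P(+|D')P(D')
     = \frac{24}{25} × \frac{1}{5000} + \frac{1}{10} × \frac{4999}{5000}
     = \frac{25043}{250000}
P(D|+) = P(+|D)P(D)/P(+) = \frac{48}{25043}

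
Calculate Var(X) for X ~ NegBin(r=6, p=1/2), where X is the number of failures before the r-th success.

For X ~ NegBin(r=6, p=1/2), where X is the number of failures before the r-th success:
Var(X) = 12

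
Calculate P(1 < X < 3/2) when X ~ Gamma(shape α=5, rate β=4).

P(1 < X < 3/2) = ∫_{1}^{3/2} f(x) dx
where f(x) = \frac{128 x^{4} e^{- 4 x}}{3}
= \frac{-345 + 103 e^{2}}{3 e^{6}}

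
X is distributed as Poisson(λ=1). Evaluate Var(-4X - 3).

For X ~ Poisson(λ=1):
Var(X) = 1
Var(-4X - 3) = (-4)² × Var(X) = 16 × 1 = 16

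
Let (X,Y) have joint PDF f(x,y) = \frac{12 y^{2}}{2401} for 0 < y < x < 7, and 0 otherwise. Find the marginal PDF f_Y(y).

f_Y(y) = ∫_y^7 \frac{12 y^{2}}{2401} dx = \frac{12 y^{2} \left(7 - y\right)}{2401}
for 0 < y < 7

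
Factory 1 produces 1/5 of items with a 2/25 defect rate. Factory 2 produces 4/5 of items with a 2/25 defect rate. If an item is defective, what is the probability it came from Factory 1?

Using Bayes' theorem:
P(F1) = 1/5, P(D|F1) = 2/25
P(F2) = 4/5, P(D|F2) = 2/25
P(D) = P(D|F1)P(F1) + P(D|F2)P(F2)
     = \frac{2}{25}
P(F1|D) = P(D|F1)P(F1) / P(D)
= \frac{1}{5}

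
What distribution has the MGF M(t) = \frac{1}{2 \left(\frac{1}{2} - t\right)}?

The MGF M(t) = \frac{1}{2 \left(\frac{1}{2} - t\right)} is the standard form for the Exponential distribution.
Comparing with the known MGF formula identifies: Exponential(rate λ=1/2)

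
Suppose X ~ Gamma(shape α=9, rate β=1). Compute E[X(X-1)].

E[X(X-1)] = E[X² - X] = E[X²] - E[X]
E[X] = 9
E[X²] = Var(X) + (E[X])² = 9 + (9)² = 90
E[X(X-1)] = 90 - 9 = 81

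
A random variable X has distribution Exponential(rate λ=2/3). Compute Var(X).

For X ~ Exponential(rate λ=2/3):
Var(X) = \frac{9}{4}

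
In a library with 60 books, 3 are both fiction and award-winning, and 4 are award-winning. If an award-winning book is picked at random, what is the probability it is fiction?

P(A ∩ B) = 3/60 = 1/20
P(B) = 4/60 = 1/15
P(A|B) = P(A ∩ B) / P(B) = (1/20) / (1/15) = 3/4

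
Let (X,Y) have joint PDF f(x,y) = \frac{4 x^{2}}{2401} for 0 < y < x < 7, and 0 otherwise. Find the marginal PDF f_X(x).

f_X(x) = ∫_0^x \frac{4 x^{2}}{2401} dy = \frac{4 x^{3}}{2401}
for 0 < x < 7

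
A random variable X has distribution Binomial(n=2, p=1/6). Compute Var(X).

For X ~ Binomial(n=2, p=1/6):
Var(X) = \frac{5}{18}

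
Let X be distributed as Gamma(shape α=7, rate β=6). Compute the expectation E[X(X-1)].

E[X(X-1)] = E[X² - X] = E[X²] - E[X]
E[X] = \frac{7}{6}
E[X²] = Var(X) + (E[X])² = \frac{7}{36} + (\frac{7}{6})² = \frac{14}{9}
E[X(X-1)] = \frac{14}{9} - \frac{7}{6} = \frac{7}{18}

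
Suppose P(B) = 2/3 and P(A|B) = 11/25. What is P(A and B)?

By definition, P(A|B) = P(A ∩ B) / P(B)
So P(A ∩ B) = P(A|B) × P(B)
= 11/25 × 2/3
= 22/75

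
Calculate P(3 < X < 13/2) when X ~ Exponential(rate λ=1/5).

P(3 < X < 13/2) = ∫_{3}^{13/2} f(x) dx
where f(x) = \frac{e^{- \frac{x}{5}}}{5}
= - \frac{1}{e^{\frac{13}{10}}} + e^{- \frac{3}{5}}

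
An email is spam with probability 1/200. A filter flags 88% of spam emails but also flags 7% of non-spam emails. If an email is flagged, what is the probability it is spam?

Let D = the rare event, + = positive/flagged.
P(D) = 1/200
P(+|D) = 88/100 = 22/25
P(+|D') = 7/100
P(+) = P(+|D)P(D) + P(+|D')P(D')
     = \frac{22}{25} × \frac{1}{200} + \frac{7}{100} × \frac{199}{200}
     = \frac{1481}{20000}
P(D|+) = P(+|D)P(D)/P(+) = \frac{88}{1481}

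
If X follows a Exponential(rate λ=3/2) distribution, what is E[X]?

For X ~ Exponential(rate λ=3/2), the expected value is:
E[X] = \frac{2}{3}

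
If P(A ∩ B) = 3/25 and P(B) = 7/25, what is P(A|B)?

P(A|B) = P(A ∩ B) / P(B)
= (3/25) / (7/25)
= 3/7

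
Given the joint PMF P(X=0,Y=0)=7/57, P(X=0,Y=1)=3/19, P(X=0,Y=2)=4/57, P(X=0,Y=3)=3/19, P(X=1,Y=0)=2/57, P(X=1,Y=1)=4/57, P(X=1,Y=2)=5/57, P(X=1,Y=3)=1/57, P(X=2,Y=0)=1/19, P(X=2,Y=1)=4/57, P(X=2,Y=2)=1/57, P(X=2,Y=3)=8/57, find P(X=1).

P(X=1) = P(X=1,Y=0) + P(X=1,Y=1) + P(X=1,Y=2) + P(X=1,Y=3)
= 2/57 + 4/57 + 5/57 + 1/57
= 4/19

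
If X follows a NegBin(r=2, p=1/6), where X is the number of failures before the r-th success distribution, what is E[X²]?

Using the identity E[X²] = Var(X) + (E[X])²:
E[X] = 10
Var(X) = 60
E[X²] = 60 + (10)²
= 160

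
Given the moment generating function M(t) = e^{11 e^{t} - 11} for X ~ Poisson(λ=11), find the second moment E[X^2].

To find E[X^2], compute M^(2)(0):
M^(1)(t) = 11 e^{t} e^{11 e^{t} - 11}
M^(2)(t) = 121 e^{2 t} e^{11 e^{t} - 11} + 11 e^{t} e^{11 e^{t} - 11}
M^(2)(0) = 132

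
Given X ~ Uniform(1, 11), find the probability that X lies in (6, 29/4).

P(6 < X < 29/4) = ∫_{6}^{29/4} f(x) dx
where f(x) = \frac{1}{10}
= \frac{1}{8}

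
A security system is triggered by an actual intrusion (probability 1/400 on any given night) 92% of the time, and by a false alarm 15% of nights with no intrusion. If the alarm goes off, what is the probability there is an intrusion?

Let D = the rare event, + = positive/flagged.
P(D) = 1/400
P(+|D) = 92/100 = 23/25
P(+|D') = 15/100 = 3/20
P(+) = P(+|D)P(D) + P(+|D')P(D')
     = \frac{23}{25} × \frac{1}{400} + \frac{3}{20} × \frac{399}{400}
     = \frac{6077}{40000}
P(D|+) = P(+|D)P(D)/P(+) = \frac{92}{6077}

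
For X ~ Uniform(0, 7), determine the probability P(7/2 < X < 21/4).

P(7/2 < X < 21/4) = ∫_{7/2}^{21/4} f(x) dx
where f(x) = \frac{1}{7}
= \frac{1}{4}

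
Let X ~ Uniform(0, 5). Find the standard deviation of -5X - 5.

For X ~ Uniform(0, 5):
Var(X) = \frac{25}{12}
SD(X) = √(Var(X)) = √(\frac{25}{12}) = \frac{5 \sqrt{3}}{6}
SD(-5X - 5) = |-5| × SD(X) = 5 × \frac{5 \sqrt{3}}{6} = \frac{25 \sqrt{3}}{6}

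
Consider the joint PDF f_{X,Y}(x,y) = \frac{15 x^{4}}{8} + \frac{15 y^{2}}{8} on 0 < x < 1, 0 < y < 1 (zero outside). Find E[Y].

E[Y] = ∫_0^1 ∫_0^1 y × f(x,y) dx dy
= \frac{21}{32}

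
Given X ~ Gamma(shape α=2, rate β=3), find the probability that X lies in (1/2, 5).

P(1/2 < X < 5) = ∫_{1/2}^{5} f(x) dx
where f(x) = 9 x e^{- 3 x}
= - \frac{16}{e^{15}} + \frac{5}{2 e^{\frac{3}{2}}}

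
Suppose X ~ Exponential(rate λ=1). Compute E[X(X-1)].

E[X(X-1)] = E[X² - X] = E[X²] - E[X]
E[X] = 1
E[X²] = Var(X) + (E[X])² = 1 + (1)² = 2
E[X(X-1)] = 2 - 1 = 1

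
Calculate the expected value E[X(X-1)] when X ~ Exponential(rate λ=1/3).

E[X(X-1)] = E[X² - X] = E[X²] - E[X]
E[X] = 3
E[X²] = Var(X) + (E[X])² = 9 + (3)² = 18
E[X(X-1)] = 18 - 3 = 15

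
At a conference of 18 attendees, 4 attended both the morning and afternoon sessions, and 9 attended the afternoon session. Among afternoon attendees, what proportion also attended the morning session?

P(A ∩ B) = 4/18 = 2/9
P(B) = 9/18 = 1/2
P(A|B) = P(A ∩ B) / P(B) = (2/9) / (1/2) = 4/9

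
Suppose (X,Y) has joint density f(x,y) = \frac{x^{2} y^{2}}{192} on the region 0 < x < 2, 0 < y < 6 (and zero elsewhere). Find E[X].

f_X(x) = ∫_0^6 \frac{x^{2} y^{2}}{192} dy = \frac{3 x^{2}}{8}
E[X] = ∫_0^2 x × (\frac{3 x^{2}}{8}) dx = \frac{3}{2}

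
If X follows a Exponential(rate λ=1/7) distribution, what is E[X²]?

Using the identity E[X²] = Var(X) + (E[X])²:
E[X] = 7
Var(X) = 49
E[X²] = 49 + (7)²
= 98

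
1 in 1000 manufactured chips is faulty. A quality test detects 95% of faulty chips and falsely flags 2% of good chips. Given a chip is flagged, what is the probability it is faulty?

Let D = the rare event, + = positive/flagged.
P(D) = 1/1000
P(+|D) = 95/100 = 19/20
P(+|D') = 2/100 = 1/50
P(+) = P(+|D)P(D) + P(+|D')P(D')
     = \frac{19}{20} × \frac{1}{1000} + \frac{1}{50} × \frac{999}{1000}
     = \frac{2093}{100000}
P(D|+) = P(+|D)P(D)/P(+) = \frac{95}{2093}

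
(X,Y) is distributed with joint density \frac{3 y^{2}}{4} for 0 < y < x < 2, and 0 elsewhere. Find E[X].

f_X(x) = ∫_0^x \frac{3 y^{2}}{4} dy = \frac{x^{3}}{4}
E[X] = ∫_0^2 x × (\frac{x^{3}}{4}) dx = \frac{8}{5}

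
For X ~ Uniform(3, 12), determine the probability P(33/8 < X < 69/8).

P(33/8 < X < 69/8) = ∫_{33/8}^{69/8} f(x) dx
where f(x) = \frac{1}{9}
= \frac{1}{2}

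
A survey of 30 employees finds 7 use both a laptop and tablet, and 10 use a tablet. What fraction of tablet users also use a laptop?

P(A ∩ B) = 7/30
P(B) = 10/30 = 1/3
P(A|B) = P(A ∩ B) / P(B) = (7/30) / (1/3) = 7/10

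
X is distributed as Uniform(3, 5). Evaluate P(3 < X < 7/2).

P(3 < X < 7/2) = ∫_{3}^{7/2} f(x) dx
where f(x) = \frac{1}{2}
= \frac{1}{4}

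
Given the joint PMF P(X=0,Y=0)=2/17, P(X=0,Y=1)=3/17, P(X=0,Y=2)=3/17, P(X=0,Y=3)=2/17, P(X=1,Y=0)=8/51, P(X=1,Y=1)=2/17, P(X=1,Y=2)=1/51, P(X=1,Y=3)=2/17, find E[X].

First find marginal of X:
P(X=0) = 10/17
P(X=1) = 7/17
E[X] = 0 × 10/17 + 1 × 7/17 = 7/17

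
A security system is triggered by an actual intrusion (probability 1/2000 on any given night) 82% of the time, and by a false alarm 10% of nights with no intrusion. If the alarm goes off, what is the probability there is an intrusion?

Let D = the rare event, + = positive/flagged.
P(D) = 1/2000
P(+|D) = 82/100 = 41/50
P(+|D') = 10/100 = 1/10
P(+) = P(+|D)P(D) + P(+|D')P(D')
     = \frac{41}{50} × \frac{1}{2000} + \frac{1}{10} × \frac{1999}{2000}
     = \frac{2509}{25000}
P(D|+) = P(+|D)P(D)/P(+) = \frac{41}{10036}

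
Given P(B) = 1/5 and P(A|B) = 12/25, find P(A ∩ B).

By definition, P(A|B) = P(A ∩ B) / P(B)
So P(A ∩ B) = P(A|B) × P(B)
= 12/25 × 1/5
= 12/125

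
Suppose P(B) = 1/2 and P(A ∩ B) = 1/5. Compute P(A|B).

P(A|B) = P(A ∩ B) / P(B)
= (1/5) / (1/2)
= 2/5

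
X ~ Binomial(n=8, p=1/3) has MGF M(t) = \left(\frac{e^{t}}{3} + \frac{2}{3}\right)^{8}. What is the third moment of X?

To find E[X^3], compute M^(3)(0):
M^(1)(t) = \frac{8 \left(\frac{e^{t}}{3} + \frac{2}{3}\right)^{7} e^{t}}{3}
M^(2)(t) = \frac{8 \left(\frac{e^{t}}{3} + \frac{2}{3}\right)^{7} e^{t}}{3} + \frac{56 \left(\frac{e^{t}}{3} + \frac{2}{3}\right)^{6} e^{2 t}}{9}
M^(3)(t) = \frac{8 \left(\frac{e^{t}}{3} + \frac{2}{3}\right)^{7} e^{t}}{3} + \frac{56 \left(\frac{e^{t}}{3} + \frac{2}{3}\right)^{6} e^{2 t}}{3} + \frac{112 \left(\frac{e^{t}}{3} + \frac{2}{3}\right)^{5} e^{3 t}}{9}
M^(3)(0) = \frac{304}{9}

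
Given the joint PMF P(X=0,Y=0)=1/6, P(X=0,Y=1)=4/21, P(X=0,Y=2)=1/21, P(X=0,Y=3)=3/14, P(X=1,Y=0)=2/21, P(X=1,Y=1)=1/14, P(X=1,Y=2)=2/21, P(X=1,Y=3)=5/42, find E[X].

First find marginal of X:
P(X=0) = 13/21
P(X=1) = 8/21
E[X] = 0 × 13/21 + 1 × 8/21 = 8/21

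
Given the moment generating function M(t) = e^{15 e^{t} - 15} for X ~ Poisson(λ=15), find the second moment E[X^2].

To find E[X^2], compute M^(2)(0):
M^(1)(t) = 15 e^{t} e^{15 e^{t} - 15}
M^(2)(t) = 225 e^{2 t} e^{15 e^{t} - 15} + 15 e^{t} e^{15 e^{t} - 15}
M^(2)(0) = 240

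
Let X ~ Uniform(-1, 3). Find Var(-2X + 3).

For X ~ Uniform(-1, 3):
Var(X) = \frac{4}{3}
Var(-2X + 3) = (-2)² × Var(X) = 4 × \frac{4}{3} = \frac{16}{3}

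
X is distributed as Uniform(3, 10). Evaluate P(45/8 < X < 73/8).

P(45/8 < X < 73/8) = ∫_{45/8}^{73/8} f(x) dx
where f(x) = \frac{1}{7}
= \frac{1}{2}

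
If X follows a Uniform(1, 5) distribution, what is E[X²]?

Using the identity E[X²] = Var(X) + (E[X])²:
E[X] = 3
Var(X) = \frac{4}{3}
E[X²] = \frac{4}{3} + (3)²
= \frac{31}{3}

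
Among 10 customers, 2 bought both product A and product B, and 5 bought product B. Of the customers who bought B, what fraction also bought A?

P(A ∩ B) = 2/10 = 1/5
P(B) = 5/10 = 1/2
P(A|B) = P(A ∩ B) / P(B) = (1/5) / (1/2) = 2/5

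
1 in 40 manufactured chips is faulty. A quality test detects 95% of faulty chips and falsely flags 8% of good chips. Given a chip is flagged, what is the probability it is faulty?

Let D = the rare event, + = positive/flagged.
P(D) = 1/40
P(+|D) = 95/100 = 19/20
P(+|D') = 8/100 = 2/25
P(+) = P(+|D)P(D) + P(+|D')P(D')
     = \frac{19}{20} × \frac{1}{40} + \frac{2}{25} × \frac{39}{40}
     = \frac{407}{4000}
P(D|+) = P(+|D)P(D)/P(+) = \frac{95}{407}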